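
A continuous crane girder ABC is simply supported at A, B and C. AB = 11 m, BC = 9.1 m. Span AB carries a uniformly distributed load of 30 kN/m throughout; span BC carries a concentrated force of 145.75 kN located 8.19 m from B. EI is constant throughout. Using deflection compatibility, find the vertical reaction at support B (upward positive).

R_B = 235.4 kN

Take M_B as the redundant. Released structure: two simple spans AB and BC with a hinge at B.
Rotations at B on the released spans (each span's end-slope, ×1/EI):
  span AB: UDL 30: wL³/(24EI) = 1664/EI
  span BC: point load 145.75 at a = 8.19: Pab(L + b)/(6LEI) = 199.1/EI
  relative rotation θ_0 = (1664 + 199.1)/EI = 1863/EI
A unit hogging moment at B produces rotation L₁/(3EI) + L₂/(3EI) = 6.7/EI.
Compatibility: M_B·(L₁+L₂)/(3EI) = θ_0, giving M_B = 278 kN·m (hogging).
Span AB, ΣM about A with M_B applied at B: R_B^{AB}·11 = 1815 + 278, so R_B^{AB} = 190.3 kN and R_A = 330 − 190.3 = 139.7 kN.
Span BC, ΣM about C: R_B^{BC}·9.1 = 132.6 + 278, so R_B^{BC} = 45.13 kN and R_C = 145.8 − 45.13 = 100.6 kN.
R_B = 190.3 + 45.13 = 235.4 kN.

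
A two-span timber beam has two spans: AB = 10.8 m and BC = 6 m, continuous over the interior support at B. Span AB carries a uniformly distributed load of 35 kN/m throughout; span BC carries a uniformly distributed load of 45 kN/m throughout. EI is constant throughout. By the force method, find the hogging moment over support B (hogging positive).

M_B = 400.4 kN·m

Insert a hinge at B; M_B is the redundant, and each span becomes simply supported.
Rotations at B on the released spans (each span's end-slope, ×1/EI):
  span AB: UDL 35: wL³/(24EI) = 1837/EI
  span BC: UDL 45: wL³/(24EI) = 405/EI
  relative rotation θ_0 = (1837 + 405)/EI = 2242/EI
A unit hogging moment at B produces rotation L₁/(3EI) + L₂/(3EI) = 5.6/EI.
Compatibility: M_B·(L₁+L₂)/(3EI) = θ_0, giving M_B = 400.4 kN·m (hogging).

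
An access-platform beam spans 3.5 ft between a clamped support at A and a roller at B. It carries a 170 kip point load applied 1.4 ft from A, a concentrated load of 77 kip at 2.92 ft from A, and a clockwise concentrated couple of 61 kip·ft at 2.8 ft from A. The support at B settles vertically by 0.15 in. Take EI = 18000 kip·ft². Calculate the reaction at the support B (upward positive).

R_B = 102.7 kip

Take the reaction at B as the redundant and release it; the primary structure is a cantilever fixed at A.
Downward deflection at the released point B due to the loads:
  point load 170 at a = 1.4: Pa²(3L − a)/(6EI) = 505.4/EI
  point load 77 at a = 2.92: Pa²(3L − a)/(6EI) = 829.4/EI
  clockwise couple 61 at a = 2.8: M₀a(2L − a)/(2EI) = 358.7/EI
  δ_0 = 1693/EI
Flexibility coefficient — unit upward force at B: δ_{BB} = L³/(3EI) = 14.29/EI.
With EI = 18000 kip·ft²: δ_0 = 0.094081 ft and δ_{BB} = 0.000794 ft/kip.
Compatibility — the beam at B must follow the support down by 0.0125 ft: δ_0 − R_B·δ_{BB} = 0.0125, so R_B = (0.094081 − 0.0125)/0.000794 = 102.7 kip.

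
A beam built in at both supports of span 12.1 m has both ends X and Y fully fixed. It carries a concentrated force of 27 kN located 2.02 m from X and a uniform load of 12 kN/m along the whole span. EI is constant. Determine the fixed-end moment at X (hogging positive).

M_X = 184.3 kN·m

Release both end moments; the primary structure is a simply-supported span XY with redundants M_X and M_Y.
On the primary (simply-supported) span, the end slopes from the loading are:
  at X: point load 27 at a = 2.02: Pab(L + b)/(6LEI) = 168/EI
  at Y: point load 27 at a = 2.02: Pab(L + a)/(6LEI) = 106.9/EI
  at X: UDL 12: wL³/(24EI) = 885.8/EI
  at Y: UDL 12: wL³/(24EI) = 885.8/EI
  θ_X0 = 1054/EI,  θ_Y0 = 992.7/EI
Flexibility coefficients: a unit moment at one end gives L/(3EI) there and L/(6EI) at the far end, so f₁₁ = f₂₂ = 4.033/EI and f₁₂ = f₂₁ = 2.017/EI.
Compatibility — zero rotation at each built-in end:
  4.033 M_X + 2.017 M_Y = 1054
  2.017 M_X + 4.033 M_Y = 992.7
Solving the pair gives M_X = 184.3 kN·m and M_Y = 154 kN·m (hogging).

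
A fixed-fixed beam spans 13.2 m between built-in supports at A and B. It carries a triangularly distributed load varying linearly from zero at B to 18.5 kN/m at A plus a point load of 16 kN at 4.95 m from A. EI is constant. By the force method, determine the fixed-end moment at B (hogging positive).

M_B = 126 kN·m

Take the two fixed-end moments M_A, M_B as redundants; the released structure is the simple span AB.
Simple-span end rotations at A and B under the given loads:
  at A: triangular load, peak 18.5: w₀L³/(45EI) = 945.5/EI
  at B: triangular load, peak 18.5: 7w₀L³/(360EI) = 827.3/EI
  at A: point load 16 at a = 4.95: Pab(L + b)/(6LEI) = 177/EI
  at B: point load 16 at a = 4.95: Pab(L + a)/(6LEI) = 149.7/EI
  θ_A0 = 1123/EI,  θ_B0 = 977.1/EI
Flexibility coefficients: a unit moment at one end gives L/(3EI) there and L/(6EI) at the far end, so f₁₁ = f₂₂ = 4.4/EI and f₁₂ = f₂₁ = 2.2/EI.
Compatibility — zero rotation at each built-in end:
  4.4 M_A + 2.2 M_B = 1123
  2.2 M_A + 4.4 M_B = 977.1
Solving the pair gives M_A = 192.1 kN·m and M_B = 126 kN·m (hogging).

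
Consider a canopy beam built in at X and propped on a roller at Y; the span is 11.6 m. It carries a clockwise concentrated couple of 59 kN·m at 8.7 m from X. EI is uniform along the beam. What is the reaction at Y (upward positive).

Remove the prop at Y; the released (primary) structure is a cantilever built in at X.
Free-end deflection of the primary structure under the applied loading (downward +):
  clockwise couple 59 at a = 8.7: M₀a(2L − a)/(2EI) = 3721/EI
Flexibility coefficient — unit upward force at Y: δ_{YY} = L³/(3EI) = 520.3/EI.
The prop prevents deflection at Y: R_Y = δ_0/δ_{YY} = 3721/520.3 = 7.152 kN.

R_Y = 7.152 kN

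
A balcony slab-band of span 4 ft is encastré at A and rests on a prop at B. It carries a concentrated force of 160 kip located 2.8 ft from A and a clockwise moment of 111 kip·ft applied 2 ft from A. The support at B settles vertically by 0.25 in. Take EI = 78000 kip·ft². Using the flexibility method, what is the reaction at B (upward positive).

Choose R_B as the redundant. The primary structure is the cantilever fixed at A.
Downward deflection at the released point B due to the loads:
  point load 160 at a = 2.8: Pa²(3L − a)/(6EI) = 1923/EI
  clockwise couple 111 at a = 2: M₀a(2L − a)/(2EI) = 666/EI
  δ_0 = 2589/EI
Flexibility coefficient — unit upward force at B: δ_{BB} = L³/(3EI) = 21.33/EI.
With EI = 78000 kip·ft²: δ_0 = 0.033198 ft and δ_{BB} = 0.000274 ft/kip.
Compatibility — the beam at B must follow the support down by 0.02083 ft: δ_0 − R_B·δ_{BB} = 0.02083, so R_B = (0.033198 − 0.02083)/0.000274 = 45.21 kip.

R_B = 45.21 kip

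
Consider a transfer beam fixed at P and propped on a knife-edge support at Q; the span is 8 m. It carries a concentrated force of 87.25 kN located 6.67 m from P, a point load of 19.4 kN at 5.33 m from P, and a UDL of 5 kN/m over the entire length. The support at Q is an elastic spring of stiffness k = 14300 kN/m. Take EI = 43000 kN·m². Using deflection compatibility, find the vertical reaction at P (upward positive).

Choose R_Q as the redundant. The primary structure is the cantilever fixed at P.
Free-end deflection of the primary structure under the applied loading (downward +):
  point load 87.25 at a = 6.67: Pa²(3L − a)/(6EI) = 11212/EI
  point load 19.4 at a = 5.33: Pa²(3L − a)/(6EI) = 1715/EI
  UDL 5: wL⁴/(8EI) = 2560/EI
  δ_0 = 15486/EI
Flexibility coefficient — unit upward force at Q: δ_{QQ} = L³/(3EI) = 170.7/EI.
With EI = 43000 kN·m²: δ_0 = 0.36015 m and δ_{QQ} = 0.003969 m/kN.
Compatibility — the spring shortens by R_Q/k under the reaction it provides: δ_0 − R_Q·δ_{QQ} = R_Q/k. With 1/k = 0.00007 m/kN, R_Q = δ_0 / (δ_{QQ} + 1/k) = 0.36015 / (0.003969 + 0.00007) = 89.17 kN.
Vertical equilibrium: R_P = ΣP − R_Q = 146.7 − 89.17 = 57.48 kN.

R_P = 57.48 kN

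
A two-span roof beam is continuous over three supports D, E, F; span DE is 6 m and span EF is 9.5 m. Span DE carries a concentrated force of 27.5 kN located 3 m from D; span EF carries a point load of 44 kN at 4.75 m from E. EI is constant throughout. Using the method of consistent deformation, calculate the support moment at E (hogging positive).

Insert a hinge at E; M_E is the redundant, and each span becomes simply supported.
Discontinuity in slope at E on the released structure — sum the simple-span end rotations:
  span DE: point load 27.5 at a = 3: Pab(L + a)/(6LEI) = 61.88/EI
  span EF: point load 44 at a = 4.75: Pab(L + b)/(6LEI) = 248.2/EI
  relative rotation θ_0 = (61.88 + 248.2)/EI = 310.1/EI
A unit hogging moment at E produces rotation L₁/(3EI) + L₂/(3EI) = 5.167/EI.
Compatibility: M_E·(L₁+L₂)/(3EI) = θ_0, giving M_E = 60.01 kN·m (hogging).

M_E = 60.01 kN·m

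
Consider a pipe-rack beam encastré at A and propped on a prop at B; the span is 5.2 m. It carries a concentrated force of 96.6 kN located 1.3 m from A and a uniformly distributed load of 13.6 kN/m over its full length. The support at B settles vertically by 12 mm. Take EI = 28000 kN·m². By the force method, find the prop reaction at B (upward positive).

R_B = 27.65 kN

Choose R_B as the redundant. The primary structure is the cantilever fixed at A.
Deflection at B on the released cantilever, summing each load's contribution:
  point load 96.6 at a = 1.3: Pa²(3L − a)/(6EI) = 389.1/EI
  UDL 13.6: wL⁴/(8EI) = 1243/EI
  δ_0 = 1632/EI
Flexibility coefficient — unit upward force at B: δ_{BB} = L³/(3EI) = 46.87/EI.
With EI = 28000 kN·m²: δ_0 = 0.058288 m and δ_{BB} = 0.001674 m/kN.
Compatibility — the beam at B must follow the support down by 0.012 m: δ_0 − R_B·δ_{BB} = 0.012, so R_B = (0.058288 − 0.012)/0.001674 = 27.65 kN.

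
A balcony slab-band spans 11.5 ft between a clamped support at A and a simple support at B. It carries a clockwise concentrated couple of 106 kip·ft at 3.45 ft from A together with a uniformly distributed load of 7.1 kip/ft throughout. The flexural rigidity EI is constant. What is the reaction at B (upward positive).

Choose R_B as the redundant. The primary structure is the cantilever fixed at A.
Free-end deflection of the primary structure under the applied loading (downward +):
  clockwise couple 106 at a = 3.45: M₀a(2L − a)/(2EI) = 3575/EI
  UDL 7.1: wL⁴/(8EI) = 15522/EI
  δ_0 = 19097/EI
Flexibility coefficient — unit upward force at B: δ_{BB} = L³/(3EI) = 507/EI.
The prop prevents deflection at B: R_B = δ_0/δ_{BB} = 19097/507 = 37.67 kip.

R_B = 37.67 kip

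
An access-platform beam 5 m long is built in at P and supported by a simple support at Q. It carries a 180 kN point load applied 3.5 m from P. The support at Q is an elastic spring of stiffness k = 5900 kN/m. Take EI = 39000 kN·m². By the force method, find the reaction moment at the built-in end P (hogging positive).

M_P = 192.3 kN·m

Remove the prop at Q; the released (primary) structure is a cantilever built in at P.
Free-end deflection of the primary structure under the applied loading (downward +):
  point load 180 at a = 3.5: Pa²(3L − a)/(6EI) = 4226/EI
Flexibility coefficient — unit upward force at Q: δ_{QQ} = L³/(3EI) = 41.67/EI.
With EI = 39000 kN·m²: δ_0 = 0.10837 m and δ_{QQ} = 0.001068 m/kN.
Compatibility — the spring shortens by R_Q/k under the reaction it provides: δ_0 − R_Q·δ_{QQ} = R_Q/k. With 1/k = 0.000169 m/kN, R_Q = δ_0 / (δ_{QQ} + 1/k) = 0.10837 / (0.001068 + 0.000169) = 87.54 kN.
Moment equilibrium about P: M_P = Σ(load moments about P) − R_Q·L = 630 − 87.54×5 = 192.3 kN·m.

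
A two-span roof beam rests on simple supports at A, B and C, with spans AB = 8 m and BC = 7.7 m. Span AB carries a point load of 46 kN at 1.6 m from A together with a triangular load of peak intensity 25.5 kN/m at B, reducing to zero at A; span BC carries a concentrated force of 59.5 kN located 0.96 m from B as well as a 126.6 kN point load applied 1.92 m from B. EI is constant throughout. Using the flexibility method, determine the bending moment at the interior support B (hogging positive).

M_B = 174.8 kN·m

Release continuity at B by inserting a hinge; the redundant is the internal moment M_B. The primary structure is two simply-supported spans AB and BC.
End slopes at the hinge B, treating each span as simply supported:
  span AB: point load 46 at a = 1.6: Pab(L + a)/(6LEI) = 94.21/EI
  span AB: triangular load, peak 25.5: w₀L³/(45EI) = 290.1/EI
  span BC: point load 59.5 at a = 0.96: Pab(L + b)/(6LEI) = 120.3/EI
  span BC: point load 126.6 at a = 1.92: Pab(L + b)/(6LEI) = 409.9/EI
  relative rotation θ_0 = (384.3 + 530.3)/EI = 914.6/EI
A unit hogging moment at B produces rotation L₁/(3EI) + L₂/(3EI) = 5.233/EI.
Compatibility: M_B·(L₁+L₂)/(3EI) = θ_0, giving M_B = 174.8 kN·m (hogging).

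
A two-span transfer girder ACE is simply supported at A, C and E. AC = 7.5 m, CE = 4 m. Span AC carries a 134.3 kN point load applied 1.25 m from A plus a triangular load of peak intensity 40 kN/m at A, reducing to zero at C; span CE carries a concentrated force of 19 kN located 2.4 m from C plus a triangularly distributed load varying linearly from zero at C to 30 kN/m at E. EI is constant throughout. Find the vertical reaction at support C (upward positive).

R_C = 158.6 kN

Insert a hinge at C; M_C is the redundant, and each span becomes simply supported.
End slopes at the hinge C, treating each span as simply supported:
  span AC: point load 134.3 at a = 1.25: Pab(L + a)/(6LEI) = 204/EI
  span AC: triangular load, peak 40: 7w₀L³/(360EI) = 328.1/EI
  span CE: point load 19 at a = 2.4: Pab(L + b)/(6LEI) = 17.02/EI
  span CE: triangular load, peak 30: 7w₀L³/(360EI) = 37.33/EI
  relative rotation θ_0 = (532.1 + 54.36)/EI = 586.5/EI
A unit hogging moment at C produces rotation L₁/(3EI) + L₂/(3EI) = 3.833/EI.
Compatibility: M_C·(L₁+L₂)/(3EI) = θ_0, giving M_C = 153 kN·m (hogging).
Span AC, ΣM about A with M_C applied at C: R_C^{AC}·7.5 = 542.9 + 153, so R_C^{AC} = 92.78 kN and R_A = 284.3 − 92.78 = 191.5 kN.
Span CE, ΣM about E: R_C^{CE}·4 = 110.4 + 153, so R_C^{CE} = 65.85 kN and R_E = 79 − 65.85 = 13.15 kN.
R_C = 92.78 + 65.85 = 158.6 kN.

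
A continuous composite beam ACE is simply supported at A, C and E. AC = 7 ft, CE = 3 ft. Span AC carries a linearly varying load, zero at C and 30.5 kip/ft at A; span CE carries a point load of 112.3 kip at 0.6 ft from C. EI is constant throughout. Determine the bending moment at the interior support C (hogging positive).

M_C = 75.58 kip·ft

Take M_C as the redundant. Released structure: two simple spans AC and CE with a hinge at C.
Discontinuity in slope at C on the released structure — sum the simple-span end rotations:
  span AC: triangular load, peak 30.5: 7w₀L³/(360EI) = 203.4/EI
  span CE: point load 112.3 at a = 0.6: Pab(L + b)/(6LEI) = 48.51/EI
  relative rotation θ_0 = (203.4 + 48.51)/EI = 251.9/EI
A unit hogging moment at C produces rotation L₁/(3EI) + L₂/(3EI) = 3.333/EI.
Slope continuity at C: θ_0 = M_C·3.333/EI, so M_C = 251.9/3.333 = 75.58 kip·ft (hogging).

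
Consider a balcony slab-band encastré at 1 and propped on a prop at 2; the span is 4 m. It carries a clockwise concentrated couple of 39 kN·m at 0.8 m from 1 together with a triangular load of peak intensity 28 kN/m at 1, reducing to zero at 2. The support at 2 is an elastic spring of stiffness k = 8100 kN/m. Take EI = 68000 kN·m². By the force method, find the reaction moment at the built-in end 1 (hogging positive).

M_1 = 66.41 kN·m

Release the roller at 2. Primary structure: cantilever fixed at 1.
Downward deflection at the released point 2 due to the loads:
  clockwise couple 39 at a = 0.8: M₀a(2L − a)/(2EI) = 112.3/EI
  triangular load, peak 28 at the fixed end: w₀L⁴/(30EI) = 238.9/EI
  δ_0 = 351.3/EI
Tip deflection under a unit load at 2: L³/(3EI) = 21.33/EI.
With EI = 68000 kN·m²: δ_0 = 0.005165 m and δ_{22} = 0.000314 m/kN.
Compatibility — the spring shortens by R_2/k under the reaction it provides: δ_0 − R_2·δ_{22} = R_2/k. With 1/k = 0.000123 m/kN, R_2 = δ_0 / (δ_{22} + 1/k) = 0.005165 / (0.000314 + 0.000123) = 11.82 kN.
Moment equilibrium about 1: M_1 = Σ(load moments about 1) − R_2·L = 113.7 − 11.82×4 = 66.41 kN·m.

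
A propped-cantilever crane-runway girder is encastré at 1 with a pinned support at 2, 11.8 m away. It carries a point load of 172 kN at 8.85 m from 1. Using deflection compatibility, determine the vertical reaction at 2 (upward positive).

Choose R_2 as the redundant. The primary structure is the cantilever fixed at 1.
Primary-structure tip deflection at 2 by superposition:
  point load 172 at a = 8.85: Pa²(3L − a)/(6EI) = 59611/EI
Tip deflection under a unit load at 2: L³/(3EI) = 547.7/EI.
Compatibility at 2: δ_0 − R_2·δ_{22} = 0, so R_2 = 59611/547.7 = 108.8 kN.

R_2 = 108.8 kN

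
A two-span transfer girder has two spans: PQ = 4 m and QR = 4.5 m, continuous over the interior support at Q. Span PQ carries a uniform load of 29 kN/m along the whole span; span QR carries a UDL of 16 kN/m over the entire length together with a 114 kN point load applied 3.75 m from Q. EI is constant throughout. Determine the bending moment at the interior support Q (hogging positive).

M_Q = 70.74 kN·m

Insert a hinge at Q; M_Q is the redundant, and each span becomes simply supported.
End slopes at the hinge Q, treating each span as simply supported:
  span PQ: UDL 29: wL³/(24EI) = 77.33/EI
  span QR: UDL 16: wL³/(24EI) = 60.75/EI
  span QR: point load 114 at a = 3.75: Pab(L + b)/(6LEI) = 62.34/EI
  relative rotation θ_0 = (77.33 + 123.1)/EI = 200.4/EI
A unit hogging moment at Q produces rotation L₁/(3EI) + L₂/(3EI) = 2.833/EI.
Compatibility: M_Q·(L₁+L₂)/(3EI) = θ_0, giving M_Q = 70.74 kN·m (hogging).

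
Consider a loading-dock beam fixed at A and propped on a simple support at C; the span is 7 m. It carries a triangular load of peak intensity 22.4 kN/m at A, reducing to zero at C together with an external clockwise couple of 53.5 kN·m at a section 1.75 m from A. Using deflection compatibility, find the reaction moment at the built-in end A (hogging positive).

Remove the prop at C; the released (primary) structure is a cantilever built in at A.
Deflection at C on the released cantilever, summing each load's contribution:
  triangular load, peak 22.4 at the fixed end: w₀L⁴/(30EI) = 1793/EI
  clockwise couple 53.5 at a = 1.75: M₀a(2L − a)/(2EI) = 573.5/EI
  δ_0 = 2366/EI
Flexibility coefficient — unit upward force at C: δ_{CC} = L³/(3EI) = 114.3/EI.
Compatibility at C: δ_0 − R_C·δ_{CC} = 0, so R_C = 2366/114.3 = 20.7 kN.
Moment equilibrium about A: M_A = Σ(load moments about A) − R_C·L = 236.4 − 20.7×7 = 91.56 kN·m.

M_A = 91.56 kN·m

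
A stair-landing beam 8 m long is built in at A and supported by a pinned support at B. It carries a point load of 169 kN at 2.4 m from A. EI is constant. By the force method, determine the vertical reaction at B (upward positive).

Take the reaction at B as the redundant and release it; the primary structure is a cantilever fixed at A.
Deflection at B on the released cantilever, summing each load's contribution:
  point load 169 at a = 2.4: Pa²(3L − a)/(6EI) = 3504/EI
Tip deflection under a unit load at B: L³/(3EI) = 170.7/EI.
The prop prevents deflection at B: R_B = δ_0/δ_{BB} = 3504/170.7 = 20.53 kN.

R_B = 20.53 kN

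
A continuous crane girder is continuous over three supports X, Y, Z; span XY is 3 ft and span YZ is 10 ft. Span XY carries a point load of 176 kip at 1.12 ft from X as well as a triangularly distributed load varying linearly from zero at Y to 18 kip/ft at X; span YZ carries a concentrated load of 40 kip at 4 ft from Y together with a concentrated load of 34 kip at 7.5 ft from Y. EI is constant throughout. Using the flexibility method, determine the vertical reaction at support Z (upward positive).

R_Z = 30.35 kip

Release continuity at Y by inserting a hinge; the redundant is the internal moment M_Y. The primary structure is two simply-supported spans XY and YZ.
Discontinuity in slope at Y on the released structure — sum the simple-span end rotations:
  span XY: point load 176 at a = 1.12: Pab(L + a)/(6LEI) = 84.82/EI
  span XY: triangular load, peak 18: 7w₀L³/(360EI) = 9.45/EI
  span YZ: point load 40 at a = 4: Pab(L + b)/(6LEI) = 256/EI
  span YZ: point load 34 at a = 7.5: Pab(L + b)/(6LEI) = 132.8/EI
  relative rotation θ_0 = (94.27 + 388.8)/EI = 483.1/EI
A unit hogging moment at Y produces rotation L₁/(3EI) + L₂/(3EI) = 4.333/EI.
Slope continuity at Y: θ_0 = M_Y·4.333/EI, so M_Y = 483.1/4.333 = 111.5 kip·ft (hogging).
Span YZ, ΣM about Z: R_Y^{YZ}·10 = 325 + 111.5, so R_Y^{YZ} = 43.65 kip and R_Z = 74 − 43.65 = 30.35 kip.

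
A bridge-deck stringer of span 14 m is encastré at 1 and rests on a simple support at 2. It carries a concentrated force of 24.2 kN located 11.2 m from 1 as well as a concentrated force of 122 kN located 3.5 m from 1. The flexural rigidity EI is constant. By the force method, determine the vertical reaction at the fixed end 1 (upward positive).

R_1 = 118.7 kN

Remove the prop at 2; the released (primary) structure is a cantilever built in at 1.
Downward deflection at the released point 2 due to the loads:
  point load 24.2 at a = 11.2: Pa²(3L − a)/(6EI) = 15583/EI
  point load 122 at a = 3.5: Pa²(3L − a)/(6EI) = 9590/EI
  δ_0 = 25173/EI
Tip deflection under a unit load at 2: L³/(3EI) = 914.7/EI.
Compatibility at 2: δ_0 − R_2·δ_{22} = 0, so R_2 = 25173/914.7 = 27.52 kN.
Vertical equilibrium: R_1 = ΣP − R_2 = 146.2 − 27.52 = 118.7 kN.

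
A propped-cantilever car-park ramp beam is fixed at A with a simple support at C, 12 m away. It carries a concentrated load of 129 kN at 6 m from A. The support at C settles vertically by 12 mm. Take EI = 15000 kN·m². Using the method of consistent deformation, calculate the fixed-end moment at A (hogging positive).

M_A = 294 kN·m

Remove the prop at C; the released (primary) structure is a cantilever built in at A.
Free-end deflection of the primary structure under the applied loading (downward +):
  point load 129 at a = 6: Pa²(3L − a)/(6EI) = 23220/EI
Tip deflection under a unit load at C: L³/(3EI) = 576/EI.
With EI = 15000 kN·m²: δ_0 = 1.548 m and δ_{CC} = 0.0384 m/kN.
Compatibility — the beam at C must follow the support down by 0.012 m: δ_0 − R_C·δ_{CC} = 0.012, so R_C = (1.548 − 0.012)/0.0384 = 40 kN.
Moment equilibrium about A: M_A = Σ(load moments about A) − R_C·L = 774 − 40×12 = 294 kN·m.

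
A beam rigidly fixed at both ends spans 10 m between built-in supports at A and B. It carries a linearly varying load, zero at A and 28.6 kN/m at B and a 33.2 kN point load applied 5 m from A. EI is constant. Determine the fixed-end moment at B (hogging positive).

M_B = 184.5 kN·m

Release both end moments; the primary structure is a simply-supported span AB with redundants M_A and M_B.
On the primary (simply-supported) span, the end slopes from the loading are:
  at A: triangular load, peak 28.6: 7w₀L³/(360EI) = 556.1/EI
  at B: triangular load, peak 28.6: w₀L³/(45EI) = 635.6/EI
  at A: point load 33.2 at a = 5: Pab(L + b)/(6LEI) = 207.5/EI
  at B: point load 33.2 at a = 5: Pab(L + a)/(6LEI) = 207.5/EI
  θ_A0 = 763.6/EI,  θ_B0 = 843.1/EI
Flexibility coefficients: a unit moment at one end gives L/(3EI) there and L/(6EI) at the far end, so f₁₁ = f₂₂ = 3.333/EI and f₁₂ = f₂₁ = 1.667/EI.
Compatibility — zero rotation at each built-in end:
  3.333 M_A + 1.667 M_B = 763.6
  1.667 M_A + 3.333 M_B = 843.1
Solving the pair gives M_A = 136.8 kN·m and M_B = 184.5 kN·m (hogging).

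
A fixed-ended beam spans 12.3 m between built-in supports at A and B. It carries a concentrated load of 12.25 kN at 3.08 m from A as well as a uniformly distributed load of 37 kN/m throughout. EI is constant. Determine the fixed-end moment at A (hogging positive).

M_A = 487.7 kN·m

Take the two fixed-end moments M_A, M_B as redundants; the released structure is the simple span AB.
End rotations of the released simple span under the applied load (×1/EI):
  at A: point load 12.25 at a = 3.08: Pab(L + b)/(6LEI) = 101.4/EI
  at B: point load 12.25 at a = 3.08: Pab(L + a)/(6LEI) = 72.5/EI
  at A: UDL 37: wL³/(24EI) = 2869/EI
  at B: UDL 37: wL³/(24EI) = 2869/EI
  θ_A0 = 2970/EI,  θ_B0 = 2941/EI
Flexibility coefficients: a unit moment at one end gives L/(3EI) there and L/(6EI) at the far end, so f₁₁ = f₂₂ = 4.1/EI and f₁₂ = f₂₁ = 2.05/EI.
Compatibility — zero rotation at each built-in end:
  4.1 M_A + 2.05 M_B = 2970
  2.05 M_A + 4.1 M_B = 2941
Solving the pair gives M_A = 487.7 kN·m and M_B = 473.6 kN·m (hogging).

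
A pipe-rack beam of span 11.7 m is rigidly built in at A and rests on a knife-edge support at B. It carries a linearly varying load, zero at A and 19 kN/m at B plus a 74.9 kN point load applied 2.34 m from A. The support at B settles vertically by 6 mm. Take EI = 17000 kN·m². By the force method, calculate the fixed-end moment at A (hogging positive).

Release the roller at B. Primary structure: cantilever fixed at A.
Downward deflection at the released point B due to the loads:
  triangular load, peak 19 at the free end: 11w₀L⁴/(120EI) = 32637/EI
  point load 74.9 at a = 2.34: Pa²(3L − a)/(6EI) = 2239/EI
  δ_0 = 34876/EI
Flexibility coefficient — unit upward force at B: δ_{BB} = L³/(3EI) = 533.9/EI.
With EI = 17000 kN·m²: δ_0 = 2.0515 m and δ_{BB} = 0.031404 m/kN.
Compatibility — the beam at B must follow the support down by 0.006 m: δ_0 − R_B·δ_{BB} = 0.006, so R_B = (2.0515 − 0.006)/0.031404 = 65.14 kN.
Moment equilibrium about A: M_A = Σ(load moments about A) − R_B·L = 1042 − 65.14×11.7 = 280.1 kN·m.

M_A = 280.1 kN·m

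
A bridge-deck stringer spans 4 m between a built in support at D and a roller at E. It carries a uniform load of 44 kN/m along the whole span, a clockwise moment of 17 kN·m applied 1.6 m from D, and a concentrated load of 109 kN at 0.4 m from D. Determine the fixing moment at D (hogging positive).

M_D = 126 kN·m

Take the reaction at E as the redundant and release it; the primary structure is a cantilever fixed at D.
Free-end deflection of the primary structure under the applied loading (downward +):
  UDL 44: wL⁴/(8EI) = 1408/EI
  clockwise couple 17 at a = 1.6: M₀a(2L − a)/(2EI) = 87.04/EI
  point load 109 at a = 0.4: Pa²(3L − a)/(6EI) = 33.72/EI
  δ_0 = 1529/EI
Flexibility coefficient — unit upward force at E: δ_{EE} = L³/(3EI) = 21.33/EI.
The prop prevents deflection at E: R_E = δ_0/δ_{EE} = 1529/21.33 = 71.66 kN.
Moment equilibrium about D: M_D = Σ(load moments about D) − R_E·L = 412.6 − 71.66×4 = 126 kN·m.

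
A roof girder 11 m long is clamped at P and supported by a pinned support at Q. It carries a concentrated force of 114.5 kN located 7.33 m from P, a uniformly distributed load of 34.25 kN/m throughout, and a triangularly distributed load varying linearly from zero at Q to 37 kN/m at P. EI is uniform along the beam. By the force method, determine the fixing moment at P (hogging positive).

M_P = 1003 kN·m

Choose R_Q as the redundant. The primary structure is the cantilever fixed at P.
Downward deflection at the released point Q due to the loads:
  point load 114.5 at a = 7.33: Pa²(3L − a)/(6EI) = 26320/EI
  UDL 34.25: wL⁴/(8EI) = 62682/EI
  triangular load, peak 37 at the fixed end: w₀L⁴/(30EI) = 18057/EI
  δ_0 = 107059/EI
Flexibility coefficient — unit upward force at Q: δ_{QQ} = L³/(3EI) = 443.7/EI.
The prop prevents deflection at Q: R_Q = δ_0/δ_{QQ} = 107059/443.7 = 241.3 kN.
Moment equilibrium about P: M_P = Σ(load moments about P) − R_Q·L = 3658 − 241.3×11 = 1003 kN·m.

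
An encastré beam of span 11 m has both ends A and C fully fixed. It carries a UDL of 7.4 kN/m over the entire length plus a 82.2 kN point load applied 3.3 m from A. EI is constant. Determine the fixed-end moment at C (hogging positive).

M_C = 131.6 kN·m

Release both end moments; the primary structure is a simply-supported span AC with redundants M_A and M_C.
On the primary (simply-supported) span, the end slopes from the loading are:
  at A: UDL 7.4: wL³/(24EI) = 410.4/EI
  at C: UDL 7.4: wL³/(24EI) = 410.4/EI
  at A: point load 82.2 at a = 3.3: Pab(L + b)/(6LEI) = 591.8/EI
  at C: point load 82.2 at a = 3.3: Pab(L + a)/(6LEI) = 452.6/EI
  θ_A0 = 1002/EI,  θ_C0 = 862.9/EI
Flexibility coefficients: a unit moment at one end gives L/(3EI) there and L/(6EI) at the far end, so f₁₁ = f₂₂ = 3.667/EI and f₁₂ = f₂₁ = 1.833/EI.
Compatibility — zero rotation at each built-in end:
  3.667 M_A + 1.833 M_C = 1002
  1.833 M_A + 3.667 M_C = 862.9
Solving the pair gives M_A = 207.5 kN·m and M_C = 131.6 kN·m (hogging).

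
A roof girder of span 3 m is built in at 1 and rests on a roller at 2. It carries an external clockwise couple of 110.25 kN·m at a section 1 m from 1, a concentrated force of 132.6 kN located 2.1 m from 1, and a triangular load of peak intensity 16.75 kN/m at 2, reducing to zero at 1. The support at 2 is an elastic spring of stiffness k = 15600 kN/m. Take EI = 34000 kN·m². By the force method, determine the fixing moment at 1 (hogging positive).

M_1 = 151.2 kN·m

Choose R_2 as the redundant. The primary structure is the cantilever fixed at 1.
Downward deflection at the released point 2 due to the loads:
  clockwise couple 110.25 at a = 1: M₀a(2L − a)/(2EI) = 275.6/EI
  point load 132.6 at a = 2.1: Pa²(3L − a)/(6EI) = 672.5/EI
  triangular load, peak 16.75 at the free end: 11w₀L⁴/(120EI) = 124.4/EI
  δ_0 = 1072/EI
Flexibility coefficient — unit upward force at 2: δ_{22} = L³/(3EI) = 9/EI.
With EI = 34000 kN·m²: δ_0 = 0.031543 m and δ_{22} = 0.000265 m/kN.
Compatibility — the spring shortens by R_2/k under the reaction it provides: δ_0 − R_2·δ_{22} = R_2/k. With 1/k = 0.000064 m/kN, R_2 = δ_0 / (δ_{22} + 1/k) = 0.031543 / (0.000265 + 0.000064) = 95.93 kN.
Moment equilibrium about 1: M_1 = Σ(load moments about 1) − R_2·L = 439 − 95.93×3 = 151.2 kN·m.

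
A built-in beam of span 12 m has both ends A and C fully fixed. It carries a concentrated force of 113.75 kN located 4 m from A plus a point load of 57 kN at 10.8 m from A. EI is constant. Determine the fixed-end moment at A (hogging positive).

Take the two fixed-end moments M_A, M_C as redundants; the released structure is the simple span AC.
On the primary (simply-supported) span, the end slopes from the loading are:
  at A: point load 113.75 at a = 4: Pab(L + b)/(6LEI) = 1011/EI
  at C: point load 113.75 at a = 4: Pab(L + a)/(6LEI) = 808.9/EI
  at A: point load 57 at a = 10.8: Pab(L + b)/(6LEI) = 135.4/EI
  at C: point load 57 at a = 10.8: Pab(L + a)/(6LEI) = 233.9/EI
  θ_A0 = 1147/EI,  θ_C0 = 1043/EI
Flexibility coefficients: a unit moment at one end gives L/(3EI) there and L/(6EI) at the far end, so f₁₁ = f₂₂ = 4/EI and f₁₂ = f₂₁ = 2/EI.
Compatibility — zero rotation at each built-in end:
  4 M_A + 2 M_C = 1147
  2 M_A + 4 M_C = 1043
Solving the pair gives M_A = 208.4 kN·m and M_C = 156.5 kN·m (hogging).

M_A = 208.4 kN·m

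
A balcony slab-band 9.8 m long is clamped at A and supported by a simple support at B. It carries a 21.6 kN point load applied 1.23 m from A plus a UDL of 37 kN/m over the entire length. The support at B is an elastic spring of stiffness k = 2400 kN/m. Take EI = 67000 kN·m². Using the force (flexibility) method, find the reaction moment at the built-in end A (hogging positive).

M_A = 575.2 kN·m

Remove the prop at B; the released (primary) structure is a cantilever built in at A.
Deflection at B on the released cantilever, summing each load's contribution:
  point load 21.6 at a = 1.23: Pa²(3L − a)/(6EI) = 153.4/EI
  UDL 37: wL⁴/(8EI) = 42660/EI
  δ_0 = 42813/EI
Tip deflection under a unit load at B: L³/(3EI) = 313.7/EI.
With EI = 67000 kN·m²: δ_0 = 0.639 m and δ_{BB} = 0.004683 m/kN.
Compatibility — the spring shortens by R_B/k under the reaction it provides: δ_0 − R_B·δ_{BB} = R_B/k. With 1/k = 0.000417 m/kN, R_B = δ_0 / (δ_{BB} + 1/k) = 0.639 / (0.004683 + 0.000417) = 125.3 kN.
Moment equilibrium about A: M_A = Σ(load moments about A) − R_B·L = 1803 − 125.3×9.8 = 575.2 kN·m.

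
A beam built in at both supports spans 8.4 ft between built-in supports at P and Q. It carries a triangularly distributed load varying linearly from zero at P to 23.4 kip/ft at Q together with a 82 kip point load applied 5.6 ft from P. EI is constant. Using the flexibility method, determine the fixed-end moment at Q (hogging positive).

Release both end moments; the primary structure is a simply-supported span PQ with redundants M_P and M_Q.
End rotations of the released simple span under the applied load (×1/EI):
  at P: triangular load, peak 23.4: 7w₀L³/(360EI) = 269.7/EI
  at Q: triangular load, peak 23.4: w₀L³/(45EI) = 308.2/EI
  at P: point load 82 at a = 5.6: Pab(L + b)/(6LEI) = 285.7/EI
  at Q: point load 82 at a = 5.6: Pab(L + a)/(6LEI) = 357.2/EI
  θ_P0 = 555.4/EI,  θ_Q0 = 665.4/EI
Flexibility coefficients: a unit moment at one end gives L/(3EI) there and L/(6EI) at the far end, so f₁₁ = f₂₂ = 2.8/EI and f₁₂ = f₂₁ = 1.4/EI.
Compatibility — zero rotation at each built-in end:
  2.8 M_P + 1.4 M_Q = 555.4
  1.4 M_P + 2.8 M_Q = 665.4
Solving the pair gives M_P = 106.1 kip·ft and M_Q = 184.6 kip·ft (hogging).

M_Q = 184.6 kip·ft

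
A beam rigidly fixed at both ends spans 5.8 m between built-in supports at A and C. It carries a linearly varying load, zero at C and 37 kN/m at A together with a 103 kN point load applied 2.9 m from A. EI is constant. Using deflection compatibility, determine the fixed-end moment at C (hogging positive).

Release both end moments; the primary structure is a simply-supported span AC with redundants M_A and M_C.
On the primary (simply-supported) span, the end slopes from the loading are:
  at A: triangular load, peak 37: w₀L³/(45EI) = 160.4/EI
  at C: triangular load, peak 37: 7w₀L³/(360EI) = 140.4/EI
  at A: point load 103 at a = 2.9: Pab(L + b)/(6LEI) = 216.6/EI
  at C: point load 103 at a = 2.9: Pab(L + a)/(6LEI) = 216.6/EI
  θ_A0 = 377/EI,  θ_C0 = 356.9/EI
Flexibility coefficients: a unit moment at one end gives L/(3EI) there and L/(6EI) at the far end, so f₁₁ = f₂₂ = 1.933/EI and f₁₂ = f₂₁ = 0.9667/EI.
Compatibility — zero rotation at each built-in end:
  1.933 M_A + 0.9667 M_C = 377
  0.9667 M_A + 1.933 M_C = 356.9
Solving the pair gives M_A = 136.9 kN·m and M_C = 116.2 kN·m (hogging).

M_C = 116.2 kN·m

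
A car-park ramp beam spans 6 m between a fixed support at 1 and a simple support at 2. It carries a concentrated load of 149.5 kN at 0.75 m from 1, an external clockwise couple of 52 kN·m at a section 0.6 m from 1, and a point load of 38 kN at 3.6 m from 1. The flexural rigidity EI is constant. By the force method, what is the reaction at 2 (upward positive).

R_2 = 22.24 kN

Choose R_2 as the redundant. The primary structure is the cantilever fixed at 1.
Primary-structure tip deflection at 2 by superposition:
  point load 149.5 at a = 0.75: Pa²(3L − a)/(6EI) = 241.8/EI
  clockwise couple 52 at a = 0.6: M₀a(2L − a)/(2EI) = 177.8/EI
  point load 38 at a = 3.6: Pa²(3L − a)/(6EI) = 1182/EI
  δ_0 = 1602/EI
Flexibility coefficient — unit upward force at 2: δ_{22} = L³/(3EI) = 72/EI.
The prop prevents deflection at 2: R_2 = δ_0/δ_{22} = 1602/72 = 22.24 kN.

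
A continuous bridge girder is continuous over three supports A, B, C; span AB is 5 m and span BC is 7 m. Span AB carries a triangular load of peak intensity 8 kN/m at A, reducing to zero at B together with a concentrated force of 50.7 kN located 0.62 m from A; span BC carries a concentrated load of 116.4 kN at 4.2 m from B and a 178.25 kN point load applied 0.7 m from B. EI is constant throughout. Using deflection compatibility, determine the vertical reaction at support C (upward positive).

R_C = 65.75 kN

Insert a hinge at B; M_B is the redundant, and each span becomes simply supported.
End slopes at the hinge B, treating each span as simply supported:
  span AB: triangular load, peak 8: 7w₀L³/(360EI) = 19.44/EI
  span AB: point load 50.7 at a = 0.62: Pab(L + a)/(6LEI) = 25.79/EI
  span BC: point load 116.4 at a = 4.2: Pab(L + b)/(6LEI) = 319.4/EI
  span BC: point load 178.25 at a = 0.7: Pab(L + b)/(6LEI) = 248.9/EI
  relative rotation θ_0 = (45.24 + 568.3)/EI = 613.6/EI
A unit hogging moment at B produces rotation L₁/(3EI) + L₂/(3EI) = 4/EI.
Compatibility: M_B·(L₁+L₂)/(3EI) = θ_0, giving M_B = 153.4 kN·m (hogging).
Span BC, ΣM about C: R_B^{BC}·7 = 1449 + 153.4, so R_B^{BC} = 228.9 kN and R_C = 294.6 − 228.9 = 65.75 kN.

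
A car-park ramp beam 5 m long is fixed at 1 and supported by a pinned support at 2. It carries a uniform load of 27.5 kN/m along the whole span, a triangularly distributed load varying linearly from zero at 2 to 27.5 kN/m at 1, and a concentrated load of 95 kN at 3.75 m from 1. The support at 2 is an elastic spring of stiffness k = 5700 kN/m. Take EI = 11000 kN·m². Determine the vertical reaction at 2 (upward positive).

R_2 = 119.9 kN

Choose R_2 as the redundant. The primary structure is the cantilever fixed at 1.
Deflection at 2 on the released cantilever, summing each load's contribution:
  UDL 27.5: wL⁴/(8EI) = 2148/EI
  triangular load, peak 27.5 at the fixed end: w₀L⁴/(30EI) = 572.9/EI
  point load 95 at a = 3.75: Pa²(3L − a)/(6EI) = 2505/EI
  δ_0 = 5226/EI
Flexibility coefficient — unit upward force at 2: δ_{22} = L³/(3EI) = 41.67/EI.
With EI = 11000 kN·m²: δ_0 = 0.47511 m and δ_{22} = 0.003788 m/kN.
Compatibility — the spring shortens by R_2/k under the reaction it provides: δ_0 − R_2·δ_{22} = R_2/k. With 1/k = 0.000175 m/kN, R_2 = δ_0 / (δ_{22} + 1/k) = 0.47511 / (0.003788 + 0.000175) = 119.9 kN.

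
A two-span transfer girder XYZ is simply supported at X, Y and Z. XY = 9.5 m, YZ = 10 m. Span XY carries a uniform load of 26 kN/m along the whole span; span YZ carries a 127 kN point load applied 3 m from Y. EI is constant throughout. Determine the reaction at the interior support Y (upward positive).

Release continuity at Y by inserting a hinge; the redundant is the internal moment M_Y. The primary structure is two simply-supported spans XY and YZ.
Rotations at Y on the released spans (each span's end-slope, ×1/EI):
  span XY: UDL 26: wL³/(24EI) = 928.8/EI
  span YZ: point load 127 at a = 3: Pab(L + b)/(6LEI) = 755.6/EI
  relative rotation θ_0 = (928.8 + 755.6)/EI = 1684/EI
A unit hogging moment at Y produces rotation L₁/(3EI) + L₂/(3EI) = 6.5/EI.
Compatibility: M_Y·(L₁+L₂)/(3EI) = θ_0, giving M_Y = 259.1 kN·m (hogging).
Span XY, ΣM about X with M_Y applied at Y: R_Y^{XY}·9.5 = 1173 + 259.1, so R_Y^{XY} = 150.8 kN and R_X = 247 − 150.8 = 96.22 kN.
Span YZ, ΣM about Z: R_Y^{YZ}·10 = 889 + 259.1, so R_Y^{YZ} = 114.8 kN and R_Z = 127 − 114.8 = 12.19 kN.
R_Y = 150.8 + 114.8 = 265.6 kN.

R_Y = 265.6 kN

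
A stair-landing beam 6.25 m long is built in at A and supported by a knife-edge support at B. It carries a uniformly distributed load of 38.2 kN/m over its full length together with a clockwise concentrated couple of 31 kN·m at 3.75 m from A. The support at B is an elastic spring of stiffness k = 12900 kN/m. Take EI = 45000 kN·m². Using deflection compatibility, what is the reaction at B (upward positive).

Release the roller at B. Primary structure: cantilever fixed at A.
Deflection at B on the released cantilever, summing each load's contribution:
  UDL 38.2: wL⁴/(8EI) = 7286/EI
  clockwise couple 31 at a = 3.75: M₀a(2L − a)/(2EI) = 508.6/EI
  δ_0 = 7795/EI
Tip deflection under a unit load at B: L³/(3EI) = 81.38/EI.
With EI = 45000 kN·m²: δ_0 = 0.17321 m and δ_{BB} = 0.001808 m/kN.
Compatibility — the spring shortens by R_B/k under the reaction it provides: δ_0 − R_B·δ_{BB} = R_B/k. With 1/k = 0.000078 m/kN, R_B = δ_0 / (δ_{BB} + 1/k) = 0.17321 / (0.001808 + 0.000078) = 91.84 kN.

R_B = 91.84 kN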